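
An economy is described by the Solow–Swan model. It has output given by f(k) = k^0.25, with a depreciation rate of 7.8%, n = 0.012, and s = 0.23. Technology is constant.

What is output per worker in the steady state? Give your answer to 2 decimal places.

y* = 1.37

In steady state, investment equals break-even investment: s·k^α = (n + δ)·k.
Dividing both sides by k: k^(1−α) = s / (n + δ).
k^0.75 = 0.23 / (0.012 + 0.078) = 0.23 / 0.090 = 2.5556
k* = 2.5556^(1/0.75) ≈ 3.4940
y* = (k*)^α = 3.4940^0.25 ≈ 1.3672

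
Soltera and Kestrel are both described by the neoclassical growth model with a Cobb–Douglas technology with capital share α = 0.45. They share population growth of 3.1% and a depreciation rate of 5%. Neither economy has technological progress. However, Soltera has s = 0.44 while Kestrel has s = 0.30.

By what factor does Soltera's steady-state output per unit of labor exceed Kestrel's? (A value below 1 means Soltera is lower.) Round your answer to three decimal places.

Steady-state y* = [s/(n + δ)]^(α/(1−α)), so the ratio is [ (s_S/(n + δ)_S) / (s_K/(n + δ)_K) ]^0.8182.
s_S/(n + δ)_S = 0.44/0.081 = 5.4321; s_K/(n + δ)_K = 0.30/0.081 = 3.7037.
Ratio = (5.4321/3.7037)^0.8182 = 1.4667^0.8182 ≈ 1.3680

ratio ≈ 1.368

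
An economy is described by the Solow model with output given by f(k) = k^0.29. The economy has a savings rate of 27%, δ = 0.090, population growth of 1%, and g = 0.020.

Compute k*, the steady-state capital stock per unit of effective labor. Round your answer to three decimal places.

k* ≈ 3.134

In steady state, investment equals break-even investment: s·k^α = (n + g + δ)·k.
Dividing both sides by k: k^(1−α) = s / (n + g + δ).
k^0.71 = 0.27 / (0.010 + 0.020 + 0.090) = 0.27 / 0.120 = 2.2500
k* = 2.2500^(1/0.71) ≈ 3.1335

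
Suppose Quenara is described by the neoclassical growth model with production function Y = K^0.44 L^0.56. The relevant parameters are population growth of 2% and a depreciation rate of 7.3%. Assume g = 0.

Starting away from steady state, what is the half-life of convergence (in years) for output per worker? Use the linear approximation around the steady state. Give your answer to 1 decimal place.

about 13.3 years

Near the steady state the convergence rate is λ = (1 − α)(n + δ).
λ = (1 − 0.44) × 0.093 = 0.56 × 0.093 = 0.05208
Half-life = ln 2 / λ = 0.6931 / 0.05208 ≈ 13.31 years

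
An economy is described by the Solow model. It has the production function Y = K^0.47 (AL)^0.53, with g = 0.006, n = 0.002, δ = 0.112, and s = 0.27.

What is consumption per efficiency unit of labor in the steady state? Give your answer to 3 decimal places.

c* = 1.498

At the steady state, Δk = 0, so s·k^α = (n + g + δ)·k.
Rearranging, k^(1−α) = s / (n + g + δ).
k^0.53 = 0.27 / (0.002 + 0.006 + 0.112) = 0.27 / 0.120 = 2.2500
k* = 2.2500^(1/0.53) ≈ 4.6184
y* = (k*)^α = 4.6184^0.47 ≈ 2.0526
c* = (1 − s)·y* = (1 − 0.27) × 2.0526 ≈ 1.4984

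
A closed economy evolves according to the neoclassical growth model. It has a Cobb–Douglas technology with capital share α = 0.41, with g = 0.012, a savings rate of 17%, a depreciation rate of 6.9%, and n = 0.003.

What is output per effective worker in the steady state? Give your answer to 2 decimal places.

At the steady state, Δk = 0, so s·k^α = (n + g + δ)·k.
Dividing both sides by k: k^(1−α) = s / (n + g + δ).
k^0.59 = 0.17 / (0.003 + 0.012 + 0.069) = 0.17 / 0.084 = 2.0238
k* = 2.0238^(1/0.59) ≈ 3.3031
y* = (k*)^α = 3.3031^0.41 ≈ 1.6321

y* = 1.63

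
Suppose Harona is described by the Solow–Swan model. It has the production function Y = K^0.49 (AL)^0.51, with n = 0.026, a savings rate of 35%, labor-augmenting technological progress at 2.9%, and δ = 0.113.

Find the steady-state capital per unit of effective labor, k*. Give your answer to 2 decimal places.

At the steady state, Δk = 0, so s·k^α = (n + g + δ)·k.
Rearranging, k^(1−α) = s / (n + g + δ).
k^0.51 = 0.35 / (0.026 + 0.029 + 0.113) = 0.35 / 0.168 = 2.0833
k* = 2.0833^(1/0.51) ≈ 4.2170

k* = 4.22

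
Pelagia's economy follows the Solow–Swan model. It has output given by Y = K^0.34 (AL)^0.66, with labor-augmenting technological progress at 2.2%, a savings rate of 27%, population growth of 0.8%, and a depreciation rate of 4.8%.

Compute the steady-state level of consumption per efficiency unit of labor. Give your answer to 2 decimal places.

c* = 1.38

In steady state, investment equals break-even investment: s·k^α = (n + g + δ)·k.
Dividing both sides by k: k^(1−α) = s / (n + g + δ).
k^0.66 = 0.27 / (0.008 + 0.022 + 0.048) = 0.27 / 0.078 = 3.4615
k* = 3.4615^(1/0.66) ≈ 6.5625
y* = (k*)^α = 6.5625^0.34 ≈ 1.8958
c* = (1 − s)·y* = (1 − 0.27) × 1.8958 ≈ 1.3839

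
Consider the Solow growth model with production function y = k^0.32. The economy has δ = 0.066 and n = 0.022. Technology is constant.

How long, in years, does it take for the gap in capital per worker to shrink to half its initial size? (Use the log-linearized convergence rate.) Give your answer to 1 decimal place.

half-life ≈ 11.6 years

Near the steady state the convergence rate is λ = (1 − α)(n + δ).
λ = (1 − 0.32) × 0.088 = 0.68 × 0.088 = 0.05984
Half-life = ln 2 / λ = 0.6931 / 0.05984 ≈ 11.58 years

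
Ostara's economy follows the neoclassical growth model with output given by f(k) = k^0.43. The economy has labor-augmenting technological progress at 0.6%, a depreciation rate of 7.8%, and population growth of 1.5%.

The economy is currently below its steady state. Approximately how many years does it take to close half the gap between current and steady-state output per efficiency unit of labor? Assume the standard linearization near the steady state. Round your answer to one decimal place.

Near the steady state the convergence rate is λ = (1 − α)(n + g + δ).
λ = (1 − 0.43) × 0.099 = 0.57 × 0.099 = 0.05643
Half-life = ln 2 / λ = 0.6931 / 0.05643 ≈ 12.28 years

about 12.3 years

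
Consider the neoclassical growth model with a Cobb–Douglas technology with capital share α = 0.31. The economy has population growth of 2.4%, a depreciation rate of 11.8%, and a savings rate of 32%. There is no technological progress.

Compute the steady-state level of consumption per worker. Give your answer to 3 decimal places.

In steady state, investment equals break-even investment: s·k^α = (n + δ)·k.
Rearranging, k^(1−α) = s / (n + δ).
k^0.69 = 0.32 / (0.024 + 0.118) = 0.32 / 0.142 = 2.2535
k* = 2.2535^(1/0.69) ≈ 3.2463
y* = (k*)^α = 3.2463^0.31 ≈ 1.4406
c* = (1 − s)·y* = (1 − 0.32) × 1.4406 ≈ 0.9796

c* ≈ 0.980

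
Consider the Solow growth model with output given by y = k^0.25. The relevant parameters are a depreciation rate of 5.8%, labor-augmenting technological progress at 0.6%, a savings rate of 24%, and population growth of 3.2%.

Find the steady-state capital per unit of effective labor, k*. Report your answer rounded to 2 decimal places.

At the steady state, Δk = 0, so s·k^α = (n + g + δ)·k.
Rearranging, k^(1−α) = s / (n + g + δ).
k^0.75 = 0.24 / (0.032 + 0.006 + 0.058) = 0.24 / 0.096 = 2.5000
k* = 2.5000^(1/0.75) ≈ 3.3930

k* ≈ 3.39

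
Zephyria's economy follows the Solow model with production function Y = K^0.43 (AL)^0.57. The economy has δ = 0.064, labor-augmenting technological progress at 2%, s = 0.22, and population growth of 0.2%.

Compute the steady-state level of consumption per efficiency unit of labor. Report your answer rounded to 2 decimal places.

c* = 1.58

Steady state requires s·f(k) = (n + g + δ)·k, i.e. s·k^α = (n + g + δ)·k.
Rearranging, k^(1−α) = s / (n + g + δ).
k^0.57 = 0.22 / (0.002 + 0.020 + 0.064) = 0.22 / 0.086 = 2.5581
k* = 2.5581^(1/0.57) ≈ 5.1957
y* = (k*)^α = 5.1957^0.43 ≈ 2.0311
c* = (1 − s)·y* = (1 − 0.22) × 2.0311 ≈ 1.5843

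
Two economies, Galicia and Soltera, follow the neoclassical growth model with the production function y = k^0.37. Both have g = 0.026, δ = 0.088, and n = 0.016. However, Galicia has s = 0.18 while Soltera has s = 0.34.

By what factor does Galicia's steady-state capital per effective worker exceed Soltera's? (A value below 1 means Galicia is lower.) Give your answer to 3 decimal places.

k*_G / k*_S ≈ 0.364

Steady-state k* = [s/(n + g + δ)]^(1/(1−α)), so the ratio is [ (s_G/(n + g + δ)_G) / (s_S/(n + g + δ)_S) ]^1.5873.
s_G/(n + g + δ)_G = 0.18/0.130 = 1.3846; s_S/(n + g + δ)_S = 0.34/0.130 = 2.6154.
Ratio = (1.3846/2.6154)^1.5873 = 0.5294^1.5873 ≈ 0.3644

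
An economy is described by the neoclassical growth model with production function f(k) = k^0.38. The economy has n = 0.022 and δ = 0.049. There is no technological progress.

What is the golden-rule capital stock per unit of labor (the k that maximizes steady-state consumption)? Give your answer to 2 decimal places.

k_gold ≈ 14.96

The golden rule sets f'(k) = n + δ, i.e. α·k^(α−1) = n + δ.
So k^(1−α) = α / (n + δ) = 0.38 / 0.071 = 5.3521.
k_gold = 5.3521^(1/0.62) ≈ 14.9637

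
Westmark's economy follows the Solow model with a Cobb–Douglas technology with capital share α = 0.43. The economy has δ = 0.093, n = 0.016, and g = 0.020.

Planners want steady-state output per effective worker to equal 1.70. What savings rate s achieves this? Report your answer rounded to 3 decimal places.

In steady state, investment equals break-even investment: s·k^α = (n + g + δ)·k.
Since y* = [s/(n + g + δ)]^(α/(1−α)), we have s/(n + g + δ) = (y*)^((1−α)/α) = 1.70^1.3256 = 2.0206.
Therefore s = 2.0206 × (n + g + δ) = 2.0206 × 0.129 = 0.2607.

s ≈ 0.261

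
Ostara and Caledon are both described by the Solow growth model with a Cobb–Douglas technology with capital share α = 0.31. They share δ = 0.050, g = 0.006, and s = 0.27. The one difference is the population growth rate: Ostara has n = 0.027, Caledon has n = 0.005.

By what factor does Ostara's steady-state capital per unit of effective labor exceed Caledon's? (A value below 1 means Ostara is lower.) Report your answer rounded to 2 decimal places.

ratio ≈ 0.64

Steady-state k* = [s/(n + g + δ)]^(1/(1−α)), so the ratio is [ (s_O/(n + g + δ)_O) / (s_C/(n + g + δ)_C) ]^1.4493.
s_O/(n + g + δ)_O = 0.27/0.083 = 3.2530; s_C/(n + g + δ)_C = 0.27/0.061 = 4.4262.
Ratio = (3.2530/4.4262)^1.4493 = 0.7349^1.4493 ≈ 0.6399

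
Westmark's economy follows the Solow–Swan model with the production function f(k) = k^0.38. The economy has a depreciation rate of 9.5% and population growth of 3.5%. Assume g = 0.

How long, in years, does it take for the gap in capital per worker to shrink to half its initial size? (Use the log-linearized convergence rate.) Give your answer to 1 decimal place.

Near the steady state the convergence rate is λ = (1 − α)(n + δ).
λ = (1 − 0.38) × 0.130 = 0.62 × 0.130 = 0.0806
Half-life = ln 2 / λ = 0.6931 / 0.0806 ≈ 8.60 years

half-life ≈ 8.6 years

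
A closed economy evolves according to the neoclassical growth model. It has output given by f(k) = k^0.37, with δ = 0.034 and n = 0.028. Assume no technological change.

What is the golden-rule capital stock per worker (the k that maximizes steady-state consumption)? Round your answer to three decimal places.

k_gold ≈ 17.039

The golden rule sets f'(k) = n + δ, i.e. α·k^(α−1) = n + δ.
So k^(1−α) = α / (n + δ) = 0.37 / 0.062 = 5.9677.
k_gold = 5.9677^(1/0.63) ≈ 17.0388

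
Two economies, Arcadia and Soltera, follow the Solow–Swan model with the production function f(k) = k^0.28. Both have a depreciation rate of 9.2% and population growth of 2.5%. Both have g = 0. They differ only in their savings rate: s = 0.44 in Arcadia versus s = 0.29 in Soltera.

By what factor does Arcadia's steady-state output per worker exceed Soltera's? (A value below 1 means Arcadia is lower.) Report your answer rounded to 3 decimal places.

y*_A / y*_S ≈ 1.176

Steady-state y* = [s/(n + δ)]^(α/(1−α)), so the ratio is [ (s_A/(n + δ)_A) / (s_S/(n + δ)_S) ]^0.3889.
s_A/(n + δ)_A = 0.44/0.117 = 3.7607; s_S/(n + δ)_S = 0.29/0.117 = 2.4786.
Ratio = (3.7607/2.4786)^0.3889 = 1.5173^0.3889 ≈ 1.1760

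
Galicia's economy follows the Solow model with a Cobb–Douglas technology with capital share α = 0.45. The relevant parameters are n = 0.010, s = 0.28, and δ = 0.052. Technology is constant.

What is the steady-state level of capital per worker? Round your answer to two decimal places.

k* ≈ 15.51

Steady state requires s·f(k) = (n + δ)·k, i.e. s·k^α = (n + δ)·k.
Rearranging, k^(1−α) = s / (n + δ).
k^0.55 = 0.28 / (0.010 + 0.052) = 0.28 / 0.062 = 4.5161
k* = 4.5161^(1/0.55) ≈ 15.5053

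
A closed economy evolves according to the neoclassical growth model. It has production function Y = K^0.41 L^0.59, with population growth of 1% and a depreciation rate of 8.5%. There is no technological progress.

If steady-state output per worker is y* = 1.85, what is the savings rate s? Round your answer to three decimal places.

s ≈ 0.230

At the steady state, Δk = 0, so s·k^α = (n + δ)·k.
Since y* = [s/(n + δ)]^(α/(1−α)), we have s/(n + δ) = (y*)^((1−α)/α) = 1.85^1.439 = 2.4236.
Therefore s = 2.4236 × (n + δ) = 2.4236 × 0.095 = 0.2302.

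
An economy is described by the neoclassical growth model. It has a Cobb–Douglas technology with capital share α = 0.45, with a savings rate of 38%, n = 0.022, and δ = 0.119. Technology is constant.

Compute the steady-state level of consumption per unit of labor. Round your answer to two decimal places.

c* ≈ 1.40

Steady state requires s·f(k) = (n + δ)·k, i.e. s·k^α = (n + δ)·k.
Dividing both sides by k: k^(1−α) = s / (n + δ).
k^0.55 = 0.38 / (0.022 + 0.119) = 0.38 / 0.141 = 2.6950
k* = 2.6950^(1/0.55) ≈ 6.0650
y* = (k*)^α = 6.0650^0.45 ≈ 2.2505
c* = (1 − s)·y* = (1 − 0.38) × 2.2505 ≈ 1.3953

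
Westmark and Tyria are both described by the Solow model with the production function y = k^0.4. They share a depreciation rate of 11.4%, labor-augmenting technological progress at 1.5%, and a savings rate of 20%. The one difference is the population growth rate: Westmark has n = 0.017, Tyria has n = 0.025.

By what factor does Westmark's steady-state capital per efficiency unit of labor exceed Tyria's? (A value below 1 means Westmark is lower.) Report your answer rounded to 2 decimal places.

ratio ≈ 1.09

Steady-state k* = [s/(n + g + δ)]^(1/(1−α)), so the ratio is [ (s_W/(n + g + δ)_W) / (s_T/(n + g + δ)_T) ]^1.6667.
s_W/(n + g + δ)_W = 0.20/0.146 = 1.3699; s_T/(n + g + δ)_T = 0.20/0.154 = 1.2987.
Ratio = (1.3699/1.2987)^1.6667 = 1.0548^1.6667 ≈ 1.0930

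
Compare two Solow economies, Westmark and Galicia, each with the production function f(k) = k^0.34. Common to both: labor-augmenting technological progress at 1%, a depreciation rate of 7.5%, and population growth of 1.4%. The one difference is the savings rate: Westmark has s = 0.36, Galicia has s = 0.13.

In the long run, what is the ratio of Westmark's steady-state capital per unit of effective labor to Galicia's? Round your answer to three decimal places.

Steady-state k* = [s/(n + g + δ)]^(1/(1−α)), so the ratio is [ (s_W/(n + g + δ)_W) / (s_G/(n + g + δ)_G) ]^1.5152.
s_W/(n + g + δ)_W = 0.36/0.099 = 3.6364; s_G/(n + g + δ)_G = 0.13/0.099 = 1.3131.
Ratio = (3.6364/1.3131)^1.5152 = 2.7693^1.5152 ≈ 4.6804

ratio ≈ 4.680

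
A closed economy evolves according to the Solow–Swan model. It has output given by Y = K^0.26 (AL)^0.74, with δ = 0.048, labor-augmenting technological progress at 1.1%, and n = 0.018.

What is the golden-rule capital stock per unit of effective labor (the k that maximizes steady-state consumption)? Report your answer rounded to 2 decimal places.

The golden rule sets f'(k) = n + g + δ, i.e. α·k^(α−1) = n + g + δ.
So k^(1−α) = α / (n + g + δ) = 0.26 / 0.077 = 3.3766.
k_gold = 3.3766^(1/0.74) ≈ 5.1780

k_gold ≈ 5.18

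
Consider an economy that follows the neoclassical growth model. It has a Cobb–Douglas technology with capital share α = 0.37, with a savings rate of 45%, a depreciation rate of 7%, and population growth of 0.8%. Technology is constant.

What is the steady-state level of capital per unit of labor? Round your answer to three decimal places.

At the steady state, Δk = 0, so s·k^α = (n + δ)·k.
Rearranging, k^(1−α) = s / (n + δ).
k^0.63 = 0.45 / (0.008 + 0.070) = 0.45 / 0.078 = 5.7692
k* = 5.7692^(1/0.63) ≈ 16.1480

k* ≈ 16.148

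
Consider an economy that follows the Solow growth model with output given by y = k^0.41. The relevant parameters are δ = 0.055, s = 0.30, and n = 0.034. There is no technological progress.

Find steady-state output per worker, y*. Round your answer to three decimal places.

y* ≈ 2.327

At the steady state, Δk = 0, so s·k^α = (n + δ)·k.
Rearranging, k^(1−α) = s / (n + δ).
k^0.59 = 0.30 / (0.034 + 0.055) = 0.30 / 0.089 = 3.3708
k* = 3.3708^(1/0.59) ≈ 7.8426
y* = (k*)^α = 7.8426^0.41 ≈ 2.3266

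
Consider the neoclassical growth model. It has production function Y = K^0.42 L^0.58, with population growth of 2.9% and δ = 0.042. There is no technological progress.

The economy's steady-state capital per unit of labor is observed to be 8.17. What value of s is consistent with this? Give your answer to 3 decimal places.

s ≈ 0.240

Steady state requires s·f(k) = (n + δ)·k, i.e. s·k^α = (n + δ)·k.
So s / (n + δ) = (k*)^(1−α) = 8.17^0.58 = 3.3813.
Therefore s = 3.3813 × (n + δ) = 3.3813 × 0.071 = 0.2401.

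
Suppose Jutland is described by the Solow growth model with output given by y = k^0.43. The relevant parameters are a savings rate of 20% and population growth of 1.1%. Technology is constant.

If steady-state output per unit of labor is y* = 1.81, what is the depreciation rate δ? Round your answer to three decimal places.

Steady state requires s·f(k) = (n + δ)·k, i.e. s·k^α = (n + δ)·k.
Since y* = [s/(n + δ)]^(α/(1−α)), we have s/(n + δ) = (y*)^((1−α)/α) = 1.81^1.3256 = 2.1957.
Therefore n + δ = s / 2.1957 = 0.20 / 2.1957 = 0.0911, so δ = 0.0911 − 0.011 = 0.0801.

δ ≈ 0.080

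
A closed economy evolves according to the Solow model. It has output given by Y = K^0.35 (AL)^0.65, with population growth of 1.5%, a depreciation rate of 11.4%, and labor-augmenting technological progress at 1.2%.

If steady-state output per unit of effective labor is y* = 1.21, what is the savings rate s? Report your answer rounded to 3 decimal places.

s ≈ 0.201

At the steady state, Δk = 0, so s·k^α = (n + g + δ)·k.
Since y* = [s/(n + g + δ)]^(α/(1−α)), we have s/(n + g + δ) = (y*)^((1−α)/α) = 1.21^1.8571 = 1.4248.
Therefore s = 1.4248 × (n + g + δ) = 1.4248 × 0.141 = 0.2009.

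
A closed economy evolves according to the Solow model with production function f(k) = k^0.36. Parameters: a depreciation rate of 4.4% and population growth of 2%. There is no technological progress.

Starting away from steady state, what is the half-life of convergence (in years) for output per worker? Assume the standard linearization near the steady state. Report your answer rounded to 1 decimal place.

Near the steady state the convergence rate is λ = (1 − α)(n + δ).
λ = (1 − 0.36) × 0.064 = 0.64 × 0.064 = 0.04096
Half-life = ln 2 / λ = 0.6931 / 0.04096 ≈ 16.92 years

half-life ≈ 16.9 years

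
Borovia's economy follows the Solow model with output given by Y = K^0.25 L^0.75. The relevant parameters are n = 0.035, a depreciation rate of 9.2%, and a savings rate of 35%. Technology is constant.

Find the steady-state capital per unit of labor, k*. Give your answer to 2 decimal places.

k* ≈ 3.86

In steady state, investment equals break-even investment: s·k^α = (n + δ)·k.
Dividing both sides by k: k^(1−α) = s / (n + δ).
k^0.75 = 0.35 / (0.035 + 0.092) = 0.35 / 0.127 = 2.7559
k* = 2.7559^(1/0.75) ≈ 3.8638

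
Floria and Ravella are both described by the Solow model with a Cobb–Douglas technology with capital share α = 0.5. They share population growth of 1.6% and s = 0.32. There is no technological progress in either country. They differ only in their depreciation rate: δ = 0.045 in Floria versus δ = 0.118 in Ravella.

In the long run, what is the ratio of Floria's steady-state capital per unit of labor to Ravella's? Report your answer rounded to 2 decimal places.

ratio ≈ 4.83

Steady-state k* = [s/(n + δ)]^(1/(1−α)), so the ratio is [ (s_F/(n + δ)_F) / (s_R/(n + δ)_R) ]^2.
s_F/(n + δ)_F = 0.32/0.061 = 5.2459; s_R/(n + δ)_R = 0.32/0.134 = 2.3881.
Ratio = (5.2459/2.3881)^2 = 2.1967^2 ≈ 4.8255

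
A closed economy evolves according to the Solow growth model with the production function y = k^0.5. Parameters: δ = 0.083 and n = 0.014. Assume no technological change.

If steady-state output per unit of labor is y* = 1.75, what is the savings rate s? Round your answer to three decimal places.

In steady state, investment equals break-even investment: s·k^α = (n + δ)·k.
Since y* = [s/(n + δ)]^(α/(1−α)), we have s/(n + δ) = (y*)^((1−α)/α) = 1.75^1 = 1.7500.
Therefore s = 1.7500 × (n + δ) = 1.7500 × 0.097 = 0.1698.

s ≈ 0.170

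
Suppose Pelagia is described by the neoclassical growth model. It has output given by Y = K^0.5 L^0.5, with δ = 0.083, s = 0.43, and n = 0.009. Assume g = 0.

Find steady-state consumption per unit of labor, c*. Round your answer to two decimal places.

c* ≈ 2.66

In steady state, investment equals break-even investment: s·k^α = (n + δ)·k.
Dividing both sides by k: k^(1−α) = s / (n + δ).
k^0.5 = 0.43 / (0.009 + 0.083) = 0.43 / 0.092 = 4.6739
k* = 4.6739^(1/0.5) ≈ 21.8453
y* = (k*)^α = 21.8453^0.5 ≈ 4.6739
c* = (1 − s)·y* = (1 − 0.43) × 4.6739 ≈ 2.6641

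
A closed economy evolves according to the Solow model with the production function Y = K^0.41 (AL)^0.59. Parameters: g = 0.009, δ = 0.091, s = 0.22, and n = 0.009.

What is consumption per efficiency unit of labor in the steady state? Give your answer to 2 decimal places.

c* = 1.27

At the steady state, Δk = 0, so s·k^α = (n + g + δ)·k.
Dividing both sides by k: k^(1−α) = s / (n + g + δ).
k^0.59 = 0.22 / (0.009 + 0.009 + 0.091) = 0.22 / 0.109 = 2.0183
k* = 2.0183^(1/0.59) ≈ 3.2879
y* = (k*)^α = 3.2879^0.41 ≈ 1.6291
c* = (1 − s)·y* = (1 − 0.22) × 1.6291 ≈ 1.2707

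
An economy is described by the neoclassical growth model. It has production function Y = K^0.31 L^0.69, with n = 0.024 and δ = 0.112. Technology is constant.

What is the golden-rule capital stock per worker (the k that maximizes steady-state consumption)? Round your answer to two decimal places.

k_gold ≈ 3.30

The golden rule sets f'(k) = n + δ, i.e. α·k^(α−1) = n + δ.
So k^(1−α) = α / (n + δ) = 0.31 / 0.136 = 2.2794.
k_gold = 2.2794^(1/0.69) ≈ 3.3005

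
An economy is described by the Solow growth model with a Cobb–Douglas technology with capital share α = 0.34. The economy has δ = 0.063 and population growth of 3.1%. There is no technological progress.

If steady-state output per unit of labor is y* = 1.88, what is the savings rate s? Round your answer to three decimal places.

s ≈ 0.320

In steady state, investment equals break-even investment: s·k^α = (n + δ)·k.
Since y* = [s/(n + δ)]^(α/(1−α)), we have s/(n + δ) = (y*)^((1−α)/α) = 1.88^1.9412 = 3.4056.
Therefore s = 3.4056 × (n + δ) = 3.4056 × 0.094 = 0.3201.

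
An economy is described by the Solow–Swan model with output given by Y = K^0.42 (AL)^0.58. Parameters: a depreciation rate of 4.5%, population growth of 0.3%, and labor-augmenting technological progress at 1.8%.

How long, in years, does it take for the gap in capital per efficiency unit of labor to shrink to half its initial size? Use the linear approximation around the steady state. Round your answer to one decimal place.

Near the steady state the convergence rate is λ = (1 − α)(n + g + δ).
λ = (1 − 0.42) × 0.066 = 0.58 × 0.066 = 0.03828
Half-life = ln 2 / λ = 0.6931 / 0.03828 ≈ 18.11 years

about 18.1 years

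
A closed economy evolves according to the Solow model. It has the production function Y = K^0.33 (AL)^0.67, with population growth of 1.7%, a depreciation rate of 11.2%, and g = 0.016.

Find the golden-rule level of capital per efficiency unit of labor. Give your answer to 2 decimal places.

The golden rule sets f'(k) = n + g + δ, i.e. α·k^(α−1) = n + g + δ.
So k^(1−α) = α / (n + g + δ) = 0.33 / 0.145 = 2.2759.
k_gold = 2.2759^(1/0.67) ≈ 3.4124

k_gold ≈ 3.41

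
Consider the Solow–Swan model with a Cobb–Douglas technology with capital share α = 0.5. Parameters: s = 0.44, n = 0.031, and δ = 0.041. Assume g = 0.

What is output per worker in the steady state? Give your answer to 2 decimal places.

y* = 6.11

Steady state requires s·f(k) = (n + δ)·k, i.e. s·k^α = (n + δ)·k.
Dividing both sides by k: k^(1−α) = s / (n + δ).
k^0.5 = 0.44 / (0.031 + 0.041) = 0.44 / 0.072 = 6.1111
k* = 6.1111^(1/0.5) ≈ 37.3455
y* = (k*)^α = 37.3455^0.5 ≈ 6.1111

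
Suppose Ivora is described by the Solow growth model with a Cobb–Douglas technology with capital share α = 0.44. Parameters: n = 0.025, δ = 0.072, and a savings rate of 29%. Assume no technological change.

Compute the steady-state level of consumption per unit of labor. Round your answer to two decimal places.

At the steady state, Δk = 0, so s·k^α = (n + δ)·k.
Rearranging, k^(1−α) = s / (n + δ).
k^0.56 = 0.29 / (0.025 + 0.072) = 0.29 / 0.097 = 2.9897
k* = 2.9897^(1/0.56) ≈ 7.0686
y* = (k*)^α = 7.0686^0.44 ≈ 2.3643
c* = (1 − s)·y* = (1 − 0.29) × 2.3643 ≈ 1.6787

c* ≈ 1.68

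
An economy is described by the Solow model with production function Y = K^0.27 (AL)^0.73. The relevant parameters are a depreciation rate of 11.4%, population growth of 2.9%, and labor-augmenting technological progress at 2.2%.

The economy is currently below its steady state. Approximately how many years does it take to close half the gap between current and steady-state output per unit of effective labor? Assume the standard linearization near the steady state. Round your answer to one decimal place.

Near the steady state the convergence rate is λ = (1 − α)(n + g + δ).
λ = (1 − 0.27) × 0.165 = 0.73 × 0.165 = 0.12045
Half-life = ln 2 / λ = 0.6931 / 0.12045 ≈ 5.75 years

half-life ≈ 5.8 years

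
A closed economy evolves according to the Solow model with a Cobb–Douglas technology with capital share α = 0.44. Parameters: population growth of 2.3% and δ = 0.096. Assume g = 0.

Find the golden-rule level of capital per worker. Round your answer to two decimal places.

k_gold ≈ 10.33

The golden rule sets f'(k) = n + δ, i.e. α·k^(α−1) = n + δ.
So k^(1−α) = α / (n + δ) = 0.44 / 0.119 = 3.6975.
k_gold = 3.6975^(1/0.56) ≈ 10.3305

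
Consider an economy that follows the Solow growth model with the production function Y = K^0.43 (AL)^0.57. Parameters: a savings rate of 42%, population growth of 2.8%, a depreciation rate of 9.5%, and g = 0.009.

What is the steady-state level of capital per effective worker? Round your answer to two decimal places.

k* = 7.62

Steady state requires s·f(k) = (n + g + δ)·k, i.e. s·k^α = (n + g + δ)·k.
Rearranging, k^(1−α) = s / (n + g + δ).
k^0.57 = 0.42 / (0.028 + 0.009 + 0.095) = 0.42 / 0.132 = 3.1818
k* = 3.1818^(1/0.57) ≈ 7.6187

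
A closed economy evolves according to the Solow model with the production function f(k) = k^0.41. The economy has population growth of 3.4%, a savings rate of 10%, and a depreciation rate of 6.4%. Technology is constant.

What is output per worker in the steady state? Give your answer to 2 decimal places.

At the steady state, Δk = 0, so s·k^α = (n + δ)·k.
Rearranging, k^(1−α) = s / (n + δ).
k^0.59 = 0.10 / (0.034 + 0.064) = 0.10 / 0.098 = 1.0204
k* = 1.0204^(1/0.59) ≈ 1.0348
y* = (k*)^α = 1.0348^0.41 ≈ 1.0141

y* ≈ 1.01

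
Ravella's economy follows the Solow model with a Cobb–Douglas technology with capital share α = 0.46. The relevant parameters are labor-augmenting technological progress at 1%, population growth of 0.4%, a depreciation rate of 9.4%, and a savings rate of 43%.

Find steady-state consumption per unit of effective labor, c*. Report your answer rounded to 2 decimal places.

In steady state, investment equals break-even investment: s·k^α = (n + g + δ)·k.
Rearranging, k^(1−α) = s / (n + g + δ).
k^0.54 = 0.43 / (0.004 + 0.010 + 0.094) = 0.43 / 0.108 = 3.9815
k* = 3.9815^(1/0.54) ≈ 12.9181
y* = (k*)^α = 12.9181^0.46 ≈ 3.2445
c* = (1 − s)·y* = (1 − 0.43) × 3.2445 ≈ 1.8494

c* ≈ 1.85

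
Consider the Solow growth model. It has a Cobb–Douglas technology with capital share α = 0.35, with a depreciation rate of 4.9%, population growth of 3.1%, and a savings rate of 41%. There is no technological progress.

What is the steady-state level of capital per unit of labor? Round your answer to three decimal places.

At the steady state, Δk = 0, so s·k^α = (n + δ)·k.
Dividing both sides by k: k^(1−α) = s / (n + δ).
k^0.65 = 0.41 / (0.031 + 0.049) = 0.41 / 0.080 = 5.1250
k* = 5.1250^(1/0.65) ≈ 12.3548

k* = 12.355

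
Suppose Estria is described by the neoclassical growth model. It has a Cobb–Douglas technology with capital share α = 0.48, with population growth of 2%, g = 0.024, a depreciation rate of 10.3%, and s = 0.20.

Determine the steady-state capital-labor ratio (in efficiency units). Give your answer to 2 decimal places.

In steady state, investment equals break-even investment: s·k^α = (n + g + δ)·k.
Rearranging, k^(1−α) = s / (n + g + δ).
k^0.52 = 0.20 / (0.020 + 0.024 + 0.103) = 0.20 / 0.147 = 1.3605
k* = 1.3605^(1/0.52) ≈ 1.8076

k* = 1.81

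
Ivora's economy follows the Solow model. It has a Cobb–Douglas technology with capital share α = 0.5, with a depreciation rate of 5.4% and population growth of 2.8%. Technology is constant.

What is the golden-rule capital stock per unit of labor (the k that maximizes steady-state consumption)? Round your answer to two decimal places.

k_gold ≈ 37.18

The golden rule sets f'(k) = n + δ, i.e. α·k^(α−1) = n + δ.
So k^(1−α) = α / (n + δ) = 0.5 / 0.082 = 6.0976.
k_gold = 6.0976^(1/0.5) ≈ 37.1807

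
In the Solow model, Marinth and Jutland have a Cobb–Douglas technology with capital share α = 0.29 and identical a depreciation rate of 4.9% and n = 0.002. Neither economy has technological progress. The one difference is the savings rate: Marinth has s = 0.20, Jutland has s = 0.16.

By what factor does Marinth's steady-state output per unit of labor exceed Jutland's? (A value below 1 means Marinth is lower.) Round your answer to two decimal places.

Steady-state y* = [s/(n + δ)]^(α/(1−α)), so the ratio is [ (s_M/(n + δ)_M) / (s_J/(n + δ)_J) ]^0.4085.
s_M/(n + δ)_M = 0.20/0.051 = 3.9216; s_J/(n + δ)_J = 0.16/0.051 = 3.1373.
Ratio = (3.9216/3.1373)^0.4085 = 1.2500^0.4085 ≈ 1.0954

y*_M / y*_J ≈ 1.10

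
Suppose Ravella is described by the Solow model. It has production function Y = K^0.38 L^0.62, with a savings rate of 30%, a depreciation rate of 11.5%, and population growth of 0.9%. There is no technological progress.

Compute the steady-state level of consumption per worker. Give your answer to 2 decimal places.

c* = 1.20

In steady state, investment equals break-even investment: s·k^α = (n + δ)·k.
Dividing both sides by k: k^(1−α) = s / (n + δ).
k^0.62 = 0.30 / (0.009 + 0.115) = 0.30 / 0.124 = 2.4194
k* = 2.4194^(1/0.62) ≈ 4.1580
y* = (k*)^α = 4.1580^0.38 ≈ 1.7186
c* = (1 − s)·y* = (1 − 0.30) × 1.7186 ≈ 1.2030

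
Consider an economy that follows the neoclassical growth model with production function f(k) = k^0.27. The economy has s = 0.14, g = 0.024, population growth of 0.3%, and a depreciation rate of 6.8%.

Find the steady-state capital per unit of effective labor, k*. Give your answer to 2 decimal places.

In steady state, investment equals break-even investment: s·k^α = (n + g + δ)·k.
Rearranging, k^(1−α) = s / (n + g + δ).
k^0.73 = 0.14 / (0.003 + 0.024 + 0.068) = 0.14 / 0.095 = 1.4737
k* = 1.4737^(1/0.73) ≈ 1.7010

k* = 1.70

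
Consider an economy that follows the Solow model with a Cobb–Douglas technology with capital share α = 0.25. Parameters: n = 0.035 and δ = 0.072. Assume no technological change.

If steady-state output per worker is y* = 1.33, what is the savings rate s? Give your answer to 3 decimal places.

s ≈ 0.252

Steady state requires s·f(k) = (n + δ)·k, i.e. s·k^α = (n + δ)·k.
Since y* = [s/(n + δ)]^(α/(1−α)), we have s/(n + δ) = (y*)^((1−α)/α) = 1.33^3 = 2.3526.
Therefore s = 2.3526 × (n + δ) = 2.3526 × 0.107 = 0.2517.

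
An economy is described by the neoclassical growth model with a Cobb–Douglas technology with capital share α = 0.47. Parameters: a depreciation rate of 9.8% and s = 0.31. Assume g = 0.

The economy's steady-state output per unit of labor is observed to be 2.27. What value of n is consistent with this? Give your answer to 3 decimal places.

n ≈ 0.025

In steady state, investment equals break-even investment: s·k^α = (n + δ)·k.
Since y* = [s/(n + δ)]^(α/(1−α)), we have s/(n + δ) = (y*)^((1−α)/α) = 2.27^1.1277 = 2.5205.
Therefore n + δ = s / 2.5205 = 0.31 / 2.5205 = 0.1230, so n = 0.1230 − 0.098 = 0.0250.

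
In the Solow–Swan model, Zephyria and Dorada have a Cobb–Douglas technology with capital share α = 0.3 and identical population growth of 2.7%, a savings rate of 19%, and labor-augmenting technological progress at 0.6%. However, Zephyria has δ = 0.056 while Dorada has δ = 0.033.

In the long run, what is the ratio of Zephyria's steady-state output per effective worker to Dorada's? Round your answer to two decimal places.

Steady-state y* = [s/(n + g + δ)]^(α/(1−α)), so the ratio is [ (s_Z/(n + g + δ)_Z) / (s_D/(n + g + δ)_D) ]^0.4286.
s_Z/(n + g + δ)_Z = 0.19/0.089 = 2.1348; s_D/(n + g + δ)_D = 0.19/0.066 = 2.8788.
Ratio = (2.1348/2.8788)^0.4286 = 0.7416^0.4286 ≈ 0.8797

ratio ≈ 0.88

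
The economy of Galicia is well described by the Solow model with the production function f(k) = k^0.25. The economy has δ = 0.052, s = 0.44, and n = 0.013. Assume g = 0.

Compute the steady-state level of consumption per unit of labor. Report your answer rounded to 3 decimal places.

At the steady state, Δk = 0, so s·k^α = (n + δ)·k.
Rearranging, k^(1−α) = s / (n + δ).
k^0.75 = 0.44 / (0.013 + 0.052) = 0.44 / 0.065 = 6.7692
k* = 6.7692^(1/0.75) ≈ 12.8051
y* = (k*)^α = 12.8051^0.25 ≈ 1.8917
c* = (1 − s)·y* = (1 − 0.44) × 1.8917 ≈ 1.0594

c* ≈ 1.059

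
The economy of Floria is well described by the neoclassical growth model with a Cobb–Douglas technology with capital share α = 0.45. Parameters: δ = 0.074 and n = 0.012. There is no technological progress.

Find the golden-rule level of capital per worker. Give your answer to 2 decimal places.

k_gold ≈ 20.27

The golden rule sets f'(k) = n + δ, i.e. α·k^(α−1) = n + δ.
So k^(1−α) = α / (n + δ) = 0.45 / 0.086 = 5.2326.
k_gold = 5.2326^(1/0.55) ≈ 20.2656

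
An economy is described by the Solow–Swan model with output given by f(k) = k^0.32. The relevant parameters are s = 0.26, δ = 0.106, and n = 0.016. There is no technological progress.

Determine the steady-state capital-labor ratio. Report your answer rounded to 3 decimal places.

k* = 3.043

In steady state, investment equals break-even investment: s·k^α = (n + δ)·k.
Rearranging, k^(1−α) = s / (n + δ).
k^0.68 = 0.26 / (0.016 + 0.106) = 0.26 / 0.122 = 2.1311
k* = 2.1311^(1/0.68) ≈ 3.0426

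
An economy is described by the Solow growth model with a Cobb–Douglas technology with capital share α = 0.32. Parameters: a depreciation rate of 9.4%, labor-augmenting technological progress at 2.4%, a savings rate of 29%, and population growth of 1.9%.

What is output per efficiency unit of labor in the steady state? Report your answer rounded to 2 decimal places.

y* ≈ 1.42

At the steady state, Δk = 0, so s·k^α = (n + g + δ)·k.
Rearranging, k^(1−α) = s / (n + g + δ).
k^0.68 = 0.29 / (0.019 + 0.024 + 0.094) = 0.29 / 0.137 = 2.1168
k* = 2.1168^(1/0.68) ≈ 3.0126
y* = (k*)^α = 3.0126^0.32 ≈ 1.4232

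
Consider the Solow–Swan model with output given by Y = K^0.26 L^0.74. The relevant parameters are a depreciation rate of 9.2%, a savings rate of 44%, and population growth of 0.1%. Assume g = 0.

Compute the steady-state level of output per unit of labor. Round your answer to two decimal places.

y* = 1.73

At the steady state, Δk = 0, so s·k^α = (n + δ)·k.
Rearranging, k^(1−α) = s / (n + δ).
k^0.74 = 0.44 / (0.001 + 0.092) = 0.44 / 0.093 = 4.7312
k* = 4.7312^(1/0.74) ≈ 8.1681
y* = (k*)^α = 8.1681^0.26 ≈ 1.7264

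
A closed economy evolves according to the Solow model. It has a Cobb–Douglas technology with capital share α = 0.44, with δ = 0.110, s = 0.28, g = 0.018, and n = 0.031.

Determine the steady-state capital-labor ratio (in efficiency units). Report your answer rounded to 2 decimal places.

At the steady state, Δk = 0, so s·k^α = (n + g + δ)·k.
Dividing both sides by k: k^(1−α) = s / (n + g + δ).
k^0.56 = 0.28 / (0.031 + 0.018 + 0.110) = 0.28 / 0.159 = 1.7610
k* = 1.7610^(1/0.56) ≈ 2.7470

k* = 2.75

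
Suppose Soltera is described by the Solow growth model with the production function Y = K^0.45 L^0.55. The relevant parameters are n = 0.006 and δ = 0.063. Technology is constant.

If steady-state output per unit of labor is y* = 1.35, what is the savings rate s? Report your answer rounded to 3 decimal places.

s ≈ 0.100

In steady state, investment equals break-even investment: s·k^α = (n + δ)·k.
Since y* = [s/(n + δ)]^(α/(1−α)), we have s/(n + δ) = (y*)^((1−α)/α) = 1.35^1.2222 = 1.4431.
Therefore s = 1.4431 × (n + δ) = 1.4431 × 0.069 = 0.0996.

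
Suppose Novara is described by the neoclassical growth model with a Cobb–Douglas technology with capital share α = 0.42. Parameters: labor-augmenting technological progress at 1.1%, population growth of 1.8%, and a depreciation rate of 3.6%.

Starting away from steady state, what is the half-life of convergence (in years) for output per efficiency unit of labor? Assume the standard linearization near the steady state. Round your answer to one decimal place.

Near the steady state the convergence rate is λ = (1 − α)(n + g + δ).
λ = (1 − 0.42) × 0.065 = 0.58 × 0.065 = 0.0377
Half-life = ln 2 / λ = 0.6931 / 0.0377 ≈ 18.38 years

t_½ ≈ 18.4 years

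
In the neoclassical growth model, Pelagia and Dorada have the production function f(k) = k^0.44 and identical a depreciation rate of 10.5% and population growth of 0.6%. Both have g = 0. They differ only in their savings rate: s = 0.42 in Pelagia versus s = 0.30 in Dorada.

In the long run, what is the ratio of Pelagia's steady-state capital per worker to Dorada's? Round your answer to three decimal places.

Steady-state k* = [s/(n + δ)]^(1/(1−α)), so the ratio is [ (s_P/(n + δ)_P) / (s_D/(n + δ)_D) ]^1.7857.
s_P/(n + δ)_P = 0.42/0.111 = 3.7838; s_D/(n + δ)_D = 0.30/0.111 = 2.7027.
Ratio = (3.7838/2.7027)^1.7857 = 1.4000^1.7857 ≈ 1.8236

k*_P / k*_D ≈ 1.824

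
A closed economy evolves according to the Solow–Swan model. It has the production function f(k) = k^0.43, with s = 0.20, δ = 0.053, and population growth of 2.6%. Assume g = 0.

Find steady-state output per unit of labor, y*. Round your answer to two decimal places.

y* ≈ 2.02

In steady state, investment equals break-even investment: s·k^α = (n + δ)·k.
Dividing both sides by k: k^(1−α) = s / (n + δ).
k^0.57 = 0.20 / (0.026 + 0.053) = 0.20 / 0.079 = 2.5316
k* = 2.5316^(1/0.57) ≈ 5.1017
y* = (k*)^α = 5.1017^0.43 ≈ 2.0152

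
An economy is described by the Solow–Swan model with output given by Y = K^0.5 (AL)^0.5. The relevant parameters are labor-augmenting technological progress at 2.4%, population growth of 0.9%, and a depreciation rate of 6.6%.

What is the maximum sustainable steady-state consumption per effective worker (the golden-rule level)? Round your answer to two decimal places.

At the golden rule, f'(k) = n + g + δ, so α·k^(α−1) = n + g + δ and k_gold = (α/(n + g + δ))^(1/(1−α)).
k_gold = (0.5/0.099)^(1/0.5) = 5.0505^2 ≈ 25.5076
c_gold = f(k_gold) − (n + g + δ)·k_gold = 5.0505 − 0.099×25.5076 ≈ 2.5252

c_gold ≈ 2.53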